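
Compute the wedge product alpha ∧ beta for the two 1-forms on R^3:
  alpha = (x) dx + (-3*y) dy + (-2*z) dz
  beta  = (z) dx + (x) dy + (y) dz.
alpha ∧ beta = (x^2 + 3*y*z) dx ∧ dy + (x*y + 2*z^2) dx ∧ dz + (2*x*z - 3*y^2) dy ∧ dz

Distribute the wedge, using dx_i ∧ dx_j = -dx_j ∧ dx_i and dx_i ∧ dx_i = 0. For each pair (i, j) with i < j, the coefficient of dx_i ∧ dx_j in alpha ∧ beta is (alpha_i * beta_j - alpha_j * beta_i). Collecting: alpha ∧ beta = (x^2 + 3*y*z) dx ∧ dy + (x*y + 2*z^2) dx ∧ dz + (2*x*z - 3*y^2) dy ∧ dz.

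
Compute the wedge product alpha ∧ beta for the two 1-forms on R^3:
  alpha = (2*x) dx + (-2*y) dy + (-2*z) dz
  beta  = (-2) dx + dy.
alpha ∧ beta = (2*x - 4*y) dx ∧ dy + (-4*z) dx ∧ dz + (2*z) dy ∧ dz

Distribute the wedge, using dx_i ∧ dx_j = -dx_j ∧ dx_i and dx_i ∧ dx_i = 0. For each pair (i, j) with i < j, the coefficient of dx_i ∧ dx_j in alpha ∧ beta is (alpha_i * beta_j - alpha_j * beta_i). Collecting: alpha ∧ beta = (2*x - 4*y) dx ∧ dy + (-4*z) dx ∧ dz + (2*z) dy ∧ dz.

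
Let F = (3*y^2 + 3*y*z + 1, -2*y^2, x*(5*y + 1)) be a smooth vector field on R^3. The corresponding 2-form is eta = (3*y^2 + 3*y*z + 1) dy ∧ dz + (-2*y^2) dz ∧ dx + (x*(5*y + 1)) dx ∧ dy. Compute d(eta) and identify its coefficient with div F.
d(eta) = (-4*y) dx ∧ dy ∧ dz; div F = -4*y

For a 2-form in R^3 of the form above, applying d gives a 3-form with coefficient ∂P/∂x + ∂Q/∂y + ∂R/∂z:
  ∂P/∂x = 0
  ∂Q/∂y = -4*y
  ∂R/∂z = 0
Sum = -4*y, which is exactly div F.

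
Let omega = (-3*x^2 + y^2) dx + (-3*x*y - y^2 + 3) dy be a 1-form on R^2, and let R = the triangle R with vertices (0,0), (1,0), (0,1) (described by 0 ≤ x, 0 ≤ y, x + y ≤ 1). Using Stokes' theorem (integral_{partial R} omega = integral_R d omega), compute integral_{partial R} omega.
integral_(partial R) omega = -5/6

Stokes: integral_partial_R omega = integral_R d omega with d omega = (∂Q/∂x - ∂P/∂y) dx ∧ dy.
  ∂Q/∂x = -3*y
  ∂P/∂y = 2*y
  integrand = ∂Q/∂x - ∂P/∂y = -5*y.
Integrating over R: integral_0^1 integral_0^{1-x} (-5*y) dy dx = -5/6.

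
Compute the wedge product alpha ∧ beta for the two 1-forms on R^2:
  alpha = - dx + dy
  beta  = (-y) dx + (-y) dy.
alpha ∧ beta = (2*y) dx ∧ dy

Distribute the wedge, using dx_i ∧ dx_j = -dx_j ∧ dx_i and dx_i ∧ dx_i = 0. For each pair (i, j) with i < j, the coefficient of dx_i ∧ dx_j in alpha ∧ beta is (alpha_i * beta_j - alpha_j * beta_i). Collecting: alpha ∧ beta = (2*y) dx ∧ dy.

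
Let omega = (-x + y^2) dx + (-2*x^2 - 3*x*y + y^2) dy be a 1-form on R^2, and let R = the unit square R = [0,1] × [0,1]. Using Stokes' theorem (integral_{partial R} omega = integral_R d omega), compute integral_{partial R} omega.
integral_(partial R) omega = -9/2

Stokes: integral_partial_R omega = integral_R d omega with d omega = (∂Q/∂x - ∂P/∂y) dx ∧ dy.
  ∂Q/∂x = -4*x - 3*y
  ∂P/∂y = 2*y
  integrand = ∂Q/∂x - ∂P/∂y = -4*x - 5*y.
Integrating over R: integral_0^1 integral_0^1 (-4*x - 5*y) dx dy = -9/2.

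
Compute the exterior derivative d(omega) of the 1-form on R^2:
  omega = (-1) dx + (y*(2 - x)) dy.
d(omega) = (-y) dx ∧ dy

For a 1-form omega = sum_i f_i dx_i, the exterior derivative is
  d(omega) = sum_{i < j} (∂f_j/∂x_i - ∂f_i/∂x_j) dx_i ∧ dx_j.
  coefficient of dx ∧ dy: ∂f_2/∂x - ∂f_1/∂y = ∂(y*(2 - x))/∂x - ∂(-1)/∂y = -y
Assembling: d(omega) = (-y) dx ∧ dy.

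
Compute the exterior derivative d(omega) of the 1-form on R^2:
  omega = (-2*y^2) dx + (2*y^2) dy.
d(omega) = (4*y) dx ∧ dy

For a 1-form omega = sum_i f_i dx_i, the exterior derivative is
  d(omega) = sum_{i < j} (∂f_j/∂x_i - ∂f_i/∂x_j) dx_i ∧ dx_j.
  coefficient of dx ∧ dy: ∂f_2/∂x - ∂f_1/∂y = ∂(2*y^2)/∂x - ∂(-2*y^2)/∂y = 4*y
Assembling: d(omega) = (4*y) dx ∧ dy.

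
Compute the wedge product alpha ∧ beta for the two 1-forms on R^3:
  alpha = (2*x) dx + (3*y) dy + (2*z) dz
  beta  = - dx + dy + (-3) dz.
alpha ∧ beta = (2*x + 3*y) dx ∧ dy + (-6*x + 2*z) dx ∧ dz + (-9*y - 2*z) dy ∧ dz

Distribute the wedge, using dx_i ∧ dx_j = -dx_j ∧ dx_i and dx_i ∧ dx_i = 0. For each pair (i, j) with i < j, the coefficient of dx_i ∧ dx_j in alpha ∧ beta is (alpha_i * beta_j - alpha_j * beta_i). Collecting: alpha ∧ beta = (2*x + 3*y) dx ∧ dy + (-6*x + 2*z) dx ∧ dz + (-9*y - 2*z) dy ∧ dz.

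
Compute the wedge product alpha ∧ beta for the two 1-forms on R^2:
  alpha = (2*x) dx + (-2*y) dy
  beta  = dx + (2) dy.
alpha ∧ beta = (4*x + 2*y) dx ∧ dy

Distribute the wedge, using dx_i ∧ dx_j = -dx_j ∧ dx_i and dx_i ∧ dx_i = 0. For each pair (i, j) with i < j, the coefficient of dx_i ∧ dx_j in alpha ∧ beta is (alpha_i * beta_j - alpha_j * beta_i). Collecting: alpha ∧ beta = (4*x + 2*y) dx ∧ dy.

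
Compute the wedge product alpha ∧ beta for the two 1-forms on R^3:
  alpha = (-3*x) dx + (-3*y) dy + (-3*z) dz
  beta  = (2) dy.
alpha ∧ beta = (-6*x) dx ∧ dy + (6*z) dy ∧ dz

Distribute the wedge, using dx_i ∧ dx_j = -dx_j ∧ dx_i and dx_i ∧ dx_i = 0. For each pair (i, j) with i < j, the coefficient of dx_i ∧ dx_j in alpha ∧ beta is (alpha_i * beta_j - alpha_j * beta_i). Collecting: alpha ∧ beta = (-6*x) dx ∧ dy + (6*z) dy ∧ dz.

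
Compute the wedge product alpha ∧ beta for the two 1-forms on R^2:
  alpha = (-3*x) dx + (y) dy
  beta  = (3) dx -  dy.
alpha ∧ beta = (3*x - 3*y) dx ∧ dy

Distribute the wedge, using dx_i ∧ dx_j = -dx_j ∧ dx_i and dx_i ∧ dx_i = 0. For each pair (i, j) with i < j, the coefficient of dx_i ∧ dx_j in alpha ∧ beta is (alpha_i * beta_j - alpha_j * beta_i). Collecting: alpha ∧ beta = (3*x - 3*y) dx ∧ dy.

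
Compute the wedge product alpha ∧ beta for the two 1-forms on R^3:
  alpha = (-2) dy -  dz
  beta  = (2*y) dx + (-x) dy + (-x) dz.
alpha ∧ beta = (4*y) dx ∧ dy + (x) dy ∧ dz + (2*y) dx ∧ dz

Distribute the wedge, using dx_i ∧ dx_j = -dx_j ∧ dx_i and dx_i ∧ dx_i = 0. For each pair (i, j) with i < j, the coefficient of dx_i ∧ dx_j in alpha ∧ beta is (alpha_i * beta_j - alpha_j * beta_i). Collecting: alpha ∧ beta = (4*y) dx ∧ dy + (x) dy ∧ dz + (2*y) dx ∧ dz.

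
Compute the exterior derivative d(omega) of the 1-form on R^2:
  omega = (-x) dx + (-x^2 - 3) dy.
d(omega) = (-2*x) dx ∧ dy

For a 1-form omega = sum_i f_i dx_i, the exterior derivative is
  d(omega) = sum_{i < j} (∂f_j/∂x_i - ∂f_i/∂x_j) dx_i ∧ dx_j.
  coefficient of dx ∧ dy: ∂f_2/∂x - ∂f_1/∂y = ∂(-x^2 - 3)/∂x - ∂(-x)/∂y = -2*x
Assembling: d(omega) = (-2*x) dx ∧ dy.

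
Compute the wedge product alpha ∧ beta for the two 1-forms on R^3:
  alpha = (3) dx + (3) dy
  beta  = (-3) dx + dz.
alpha ∧ beta = (3) dx ∧ dz + (9) dx ∧ dy + (3) dy ∧ dz

Distribute the wedge, using dx_i ∧ dx_j = -dx_j ∧ dx_i and dx_i ∧ dx_i = 0. For each pair (i, j) with i < j, the coefficient of dx_i ∧ dx_j in alpha ∧ beta is (alpha_i * beta_j - alpha_j * beta_i). Collecting: alpha ∧ beta = (3) dx ∧ dz + (9) dx ∧ dy + (3) dy ∧ dz.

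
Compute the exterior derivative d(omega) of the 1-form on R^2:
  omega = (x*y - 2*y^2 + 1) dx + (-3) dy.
d(omega) = (-x + 4*y) dx ∧ dy

For a 1-form omega = sum_i f_i dx_i, the exterior derivative is
  d(omega) = sum_{i < j} (∂f_j/∂x_i - ∂f_i/∂x_j) dx_i ∧ dx_j.
  coefficient of dx ∧ dy: ∂f_2/∂x - ∂f_1/∂y = ∂(-3)/∂x - ∂(x*y - 2*y^2 + 1)/∂y = -x + 4*y
Assembling: d(omega) = (-x + 4*y) dx ∧ dy.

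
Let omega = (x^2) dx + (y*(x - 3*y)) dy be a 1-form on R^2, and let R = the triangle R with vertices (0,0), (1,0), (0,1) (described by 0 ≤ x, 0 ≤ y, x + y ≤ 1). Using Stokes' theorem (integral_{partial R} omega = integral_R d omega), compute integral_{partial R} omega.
integral_(partial R) omega = 1/6

Stokes: integral_partial_R omega = integral_R d omega with d omega = (∂Q/∂x - ∂P/∂y) dx ∧ dy.
  ∂Q/∂x = y
  ∂P/∂y = 0
  integrand = ∂Q/∂x - ∂P/∂y = y.
Integrating over R: integral_0^1 integral_0^{1-x} (y) dy dx = 1/6.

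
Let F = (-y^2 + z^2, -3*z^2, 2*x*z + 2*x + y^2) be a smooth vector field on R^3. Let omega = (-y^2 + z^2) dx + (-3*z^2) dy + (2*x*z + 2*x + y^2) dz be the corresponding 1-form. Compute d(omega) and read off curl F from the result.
d(omega) = (2*y + 6*z) dy ∧ dz + (-2) dz ∧ dx + (2*y) dx ∧ dy; curl F = (2*y + 6*z, -2, 2*y)

d omega = sum_{i<j} (∂f_j/∂x_i - ∂f_i/∂x_j) dx_i ∧ dx_j. Under the identification (dy ∧ dz, dz ∧ dx, dx ∧ dy) ↔ (e_x, e_y, e_z), the coefficients are exactly the components of curl F. Compute:
  ∂R/∂y - ∂Q/∂z = (2*y) - (-6*z) = 2*y + 6*z
  ∂P/∂z - ∂R/∂x = (2*z) - (2*z + 2) = -2
  ∂Q/∂x - ∂P/∂y = (0) - (-2*y) = 2*y.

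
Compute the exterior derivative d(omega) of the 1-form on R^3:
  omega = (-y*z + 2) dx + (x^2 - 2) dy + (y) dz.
d(omega) = (2*x + z) dx ∧ dy + (y) dx ∧ dz + (1) dy ∧ dz

For a 1-form omega = sum_i f_i dx_i, the exterior derivative is
  d(omega) = sum_{i < j} (∂f_j/∂x_i - ∂f_i/∂x_j) dx_i ∧ dx_j.
  coefficient of dx ∧ dy: ∂f_2/∂x - ∂f_1/∂y = ∂(x^2 - 2)/∂x - ∂(-y*z + 2)/∂y = 2*x + z
  coefficient of dx ∧ dz: ∂f_3/∂x - ∂f_1/∂z = ∂(y)/∂x - ∂(-y*z + 2)/∂z = y
  coefficient of dy ∧ dz: ∂f_3/∂y - ∂f_2/∂z = ∂(y)/∂y - ∂(x^2 - 2)/∂z = 1
Assembling: d(omega) = (2*x + z) dx ∧ dy + (y) dx ∧ dz + (1) dy ∧ dz.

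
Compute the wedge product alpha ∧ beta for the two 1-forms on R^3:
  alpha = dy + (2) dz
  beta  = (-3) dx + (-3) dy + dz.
alpha ∧ beta = (3) dx ∧ dy + (7) dy ∧ dz + (6) dx ∧ dz

Distribute the wedge, using dx_i ∧ dx_j = -dx_j ∧ dx_i and dx_i ∧ dx_i = 0. For each pair (i, j) with i < j, the coefficient of dx_i ∧ dx_j in alpha ∧ beta is (alpha_i * beta_j - alpha_j * beta_i). Collecting: alpha ∧ beta = (3) dx ∧ dy + (7) dy ∧ dz + (6) dx ∧ dz.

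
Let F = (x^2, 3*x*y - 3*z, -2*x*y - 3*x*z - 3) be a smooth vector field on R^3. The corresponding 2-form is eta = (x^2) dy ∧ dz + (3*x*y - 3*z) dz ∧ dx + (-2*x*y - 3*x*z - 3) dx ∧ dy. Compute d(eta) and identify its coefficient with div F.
d(eta) = (2*x) dx ∧ dy ∧ dz; div F = 2*x

For a 2-form in R^3 of the form above, applying d gives a 3-form with coefficient ∂P/∂x + ∂Q/∂y + ∂R/∂z:
  ∂P/∂x = 2*x
  ∂Q/∂y = 3*x
  ∂R/∂z = -3*x
Sum = 2*x, which is exactly div F.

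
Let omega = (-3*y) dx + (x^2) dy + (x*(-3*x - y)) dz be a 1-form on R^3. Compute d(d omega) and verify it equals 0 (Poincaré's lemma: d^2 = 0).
d(d omega) = 0

Step 1: d omega = sum_{i<j} (∂f_j/∂x_i - ∂f_i/∂x_j) dx_i ∧ dx_j:
  coeff of dx ∧ dy: 2*x + 3
  coeff of dx ∧ dz: -6*x - y
  coeff of dy ∧ dz: -x
Step 2: Apply d again to each 2-form coefficient. The only possible 3-form in R^3 is dx ∧ dy ∧ dz, with coefficient
  ∂(coeff of dy∧dz)/∂x - ∂(coeff of dx∧dz)/∂y + ∂(coeff of dx∧dy)/∂z
  = ∂/∂x (-x) - ∂/∂y (-6*x - y) + ∂/∂z (2*x + 3).
Each of these terms simplifies to sums of mixed partials that cancel in pairs. The result is 0 (by equality of mixed partials for smooth functions — Schwarz / Clairaut).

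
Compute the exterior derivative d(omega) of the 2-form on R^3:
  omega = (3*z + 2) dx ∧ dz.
d(omega) = 0

For a 2-form omega = sum_{i<j} g_{ij} dx_i ∧ dx_j, the exterior derivative is
  d(omega) = sum_{i<j} d(g_{ij}) ∧ dx_i ∧ dx_j = sum_{i<j, k} (∂g_{ij}/∂x_k) dx_k ∧ dx_i ∧ dx_j.
Expand each term, using dx_k ∧ dx_i ∧ dx_j = sgn(permutation) dx_{(a)} ∧ dx_{(b)} ∧ dx_{(c)} with (a < b < c) sorted:

Collecting like 3-forms: d(omega) = 0.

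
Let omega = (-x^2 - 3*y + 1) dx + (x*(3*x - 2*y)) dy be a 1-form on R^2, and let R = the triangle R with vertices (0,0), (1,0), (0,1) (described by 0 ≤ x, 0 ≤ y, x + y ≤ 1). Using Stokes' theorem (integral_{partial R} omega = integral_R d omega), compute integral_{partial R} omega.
integral_(partial R) omega = 13/6

Stokes: integral_partial_R omega = integral_R d omega with d omega = (∂Q/∂x - ∂P/∂y) dx ∧ dy.
  ∂Q/∂x = 6*x - 2*y
  ∂P/∂y = -3
  integrand = ∂Q/∂x - ∂P/∂y = 6*x - 2*y + 3.
Integrating over R: integral_0^1 integral_0^{1-x} (6*x - 2*y + 3) dy dx = 13/6.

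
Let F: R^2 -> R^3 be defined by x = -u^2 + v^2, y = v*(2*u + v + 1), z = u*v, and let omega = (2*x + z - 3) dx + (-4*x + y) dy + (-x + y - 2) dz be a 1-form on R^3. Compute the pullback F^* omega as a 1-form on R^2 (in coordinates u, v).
F^* omega = (4*u^3 + 7*u^2*v + 2*u*v^2 + 6*u - 6*v^3 + 3*v^2 - 2*v) du + (9*u^3 + 10*u^2*v + 4*u^2 + 5*u*v - 2*u - 2*v^3 - v^2 - 5*v) dv

Using F^*(f dg) = (f ∘ F) d(g ∘ F), substitute each coordinate x_i by F_i(u, v) in f_i, and replace dx_i by d F_i = (∂F_i/∂u) du + (∂F_i/∂v) dv.
  For the x component: f_1(F) = -2*u^2 + u*v + 2*v^2 - 3; d F_1 = (-2*u) du + (2*v) dv
  For the y component: f_2(F) = 4*u^2 + 2*u*v - 3*v^2 + v; d F_2 = (2*v) du + (2*u + 2*v + 1) dv
  For the z component: f_3(F) = u^2 + 2*u*v + v - 2; d F_3 = (v) du + (u) dv
Combining and collecting du, dv coefficients:
  coeff of du: 4*u^3 + 7*u^2*v + 2*u*v^2 + 6*u - 6*v^3 + 3*v^2 - 2*v
  coeff of dv: 9*u^3 + 10*u^2*v + 4*u^2 + 5*u*v - 2*u - 2*v^3 - v^2 - 5*v
F^* omega = (4*u^3 + 7*u^2*v + 2*u*v^2 + 6*u - 6*v^3 + 3*v^2 - 2*v) du + (9*u^3 + 10*u^2*v + 4*u^2 + 5*u*v - 2*u - 2*v^3 - v^2 - 5*v) dv.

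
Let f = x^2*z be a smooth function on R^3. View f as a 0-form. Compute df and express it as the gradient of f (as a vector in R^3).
df = (2*x*z) dx + (0) dy + (x^2) dz; grad f = (2*x*z, 0, x^2)

For a 0-form f, d f = (∂f/∂x) dx + (∂f/∂y) dy + (∂f/∂z) dz. The components of the vector representation are exactly the entries of grad f in Cartesian coordinates:
  ∂f/∂x = 2*x*z
  ∂f/∂y = 0
  ∂f/∂z = x^2.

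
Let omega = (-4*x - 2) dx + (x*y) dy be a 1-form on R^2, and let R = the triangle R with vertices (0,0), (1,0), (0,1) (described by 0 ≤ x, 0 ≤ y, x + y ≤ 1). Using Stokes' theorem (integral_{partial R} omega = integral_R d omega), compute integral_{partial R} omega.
integral_(partial R) omega = 1/6

Stokes: integral_partial_R omega = integral_R d omega with d omega = (∂Q/∂x - ∂P/∂y) dx ∧ dy.
  ∂Q/∂x = y
  ∂P/∂y = 0
  integrand = ∂Q/∂x - ∂P/∂y = y.
Integrating over R: integral_0^1 integral_0^{1-x} (y) dy dx = 1/6.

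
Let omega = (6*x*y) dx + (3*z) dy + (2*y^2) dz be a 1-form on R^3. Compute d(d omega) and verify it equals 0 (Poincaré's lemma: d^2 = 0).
d(d omega) = 0

Step 1: d omega = sum_{i<j} (∂f_j/∂x_i - ∂f_i/∂x_j) dx_i ∧ dx_j:
  coeff of dx ∧ dy: -6*x
  coeff of dx ∧ dz: 0
  coeff of dy ∧ dz: 4*y - 3
Step 2: Apply d again to each 2-form coefficient. The only possible 3-form in R^3 is dx ∧ dy ∧ dz, with coefficient
  ∂(coeff of dy∧dz)/∂x - ∂(coeff of dx∧dz)/∂y + ∂(coeff of dx∧dy)/∂z
  = ∂/∂x (4*y - 3) - ∂/∂y (0) + ∂/∂z (-6*x).
Each of these terms simplifies to sums of mixed partials that cancel in pairs. The result is 0 (by equality of mixed partials for smooth functions — Schwarz / Clairaut).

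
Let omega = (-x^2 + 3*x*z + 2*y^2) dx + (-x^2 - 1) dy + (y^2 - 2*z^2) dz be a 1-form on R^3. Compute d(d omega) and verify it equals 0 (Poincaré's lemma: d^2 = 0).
d(d omega) = 0

Step 1: d omega = sum_{i<j} (∂f_j/∂x_i - ∂f_i/∂x_j) dx_i ∧ dx_j:
  coeff of dx ∧ dy: -2*x - 4*y
  coeff of dx ∧ dz: -3*x
  coeff of dy ∧ dz: 2*y
Step 2: Apply d again to each 2-form coefficient. The only possible 3-form in R^3 is dx ∧ dy ∧ dz, with coefficient
  ∂(coeff of dy∧dz)/∂x - ∂(coeff of dx∧dz)/∂y + ∂(coeff of dx∧dy)/∂z
  = ∂/∂x (2*y) - ∂/∂y (-3*x) + ∂/∂z (-2*x - 4*y).
Each of these terms simplifies to sums of mixed partials that cancel in pairs. The result is 0 (by equality of mixed partials for smooth functions — Schwarz / Clairaut).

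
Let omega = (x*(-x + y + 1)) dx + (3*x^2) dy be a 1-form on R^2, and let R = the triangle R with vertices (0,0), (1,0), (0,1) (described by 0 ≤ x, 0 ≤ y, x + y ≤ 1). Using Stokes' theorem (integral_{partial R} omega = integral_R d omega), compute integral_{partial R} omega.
integral_(partial R) omega = 5/6

Stokes: integral_partial_R omega = integral_R d omega with d omega = (∂Q/∂x - ∂P/∂y) dx ∧ dy.
  ∂Q/∂x = 6*x
  ∂P/∂y = x
  integrand = ∂Q/∂x - ∂P/∂y = 5*x.
Integrating over R: integral_0^1 integral_0^{1-x} (5*x) dy dx = 5/6.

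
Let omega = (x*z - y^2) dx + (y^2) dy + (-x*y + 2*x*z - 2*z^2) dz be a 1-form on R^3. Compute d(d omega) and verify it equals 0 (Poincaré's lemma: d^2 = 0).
d(d omega) = 0

Step 1: d omega = sum_{i<j} (∂f_j/∂x_i - ∂f_i/∂x_j) dx_i ∧ dx_j:
  coeff of dx ∧ dy: 2*y
  coeff of dx ∧ dz: -x - y + 2*z
  coeff of dy ∧ dz: -x
Step 2: Apply d again to each 2-form coefficient. The only possible 3-form in R^3 is dx ∧ dy ∧ dz, with coefficient
  ∂(coeff of dy∧dz)/∂x - ∂(coeff of dx∧dz)/∂y + ∂(coeff of dx∧dy)/∂z
  = ∂/∂x (-x) - ∂/∂y (-x - y + 2*z) + ∂/∂z (2*y).
Each of these terms simplifies to sums of mixed partials that cancel in pairs. The result is 0 (by equality of mixed partials for smooth functions — Schwarz / Clairaut).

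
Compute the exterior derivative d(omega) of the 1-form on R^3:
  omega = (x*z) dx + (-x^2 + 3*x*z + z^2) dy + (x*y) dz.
d(omega) = (-2*x + 3*z) dx ∧ dy + (-x + y) dx ∧ dz + (-2*x - 2*z) dy ∧ dz

For a 1-form omega = sum_i f_i dx_i, the exterior derivative is
  d(omega) = sum_{i < j} (∂f_j/∂x_i - ∂f_i/∂x_j) dx_i ∧ dx_j.
  coefficient of dx ∧ dy: ∂f_2/∂x - ∂f_1/∂y = ∂(-x^2 + 3*x*z + z^2)/∂x - ∂(x*z)/∂y = -2*x + 3*z
  coefficient of dx ∧ dz: ∂f_3/∂x - ∂f_1/∂z = ∂(x*y)/∂x - ∂(x*z)/∂z = -x + y
  coefficient of dy ∧ dz: ∂f_3/∂y - ∂f_2/∂z = ∂(x*y)/∂y - ∂(-x^2 + 3*x*z + z^2)/∂z = -2*x - 2*z
Assembling: d(omega) = (-2*x + 3*z) dx ∧ dy + (-x + y) dx ∧ dz + (-2*x - 2*z) dy ∧ dz.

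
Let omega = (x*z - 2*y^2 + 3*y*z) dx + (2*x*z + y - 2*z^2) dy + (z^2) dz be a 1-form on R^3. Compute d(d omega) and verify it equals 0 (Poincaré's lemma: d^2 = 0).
d(d omega) = 0

Step 1: d omega = sum_{i<j} (∂f_j/∂x_i - ∂f_i/∂x_j) dx_i ∧ dx_j:
  coeff of dx ∧ dy: 4*y - z
  coeff of dx ∧ dz: -x - 3*y
  coeff of dy ∧ dz: -2*x + 4*z
Step 2: Apply d again to each 2-form coefficient. The only possible 3-form in R^3 is dx ∧ dy ∧ dz, with coefficient
  ∂(coeff of dy∧dz)/∂x - ∂(coeff of dx∧dz)/∂y + ∂(coeff of dx∧dy)/∂z
  = ∂/∂x (-2*x + 4*z) - ∂/∂y (-x - 3*y) + ∂/∂z (4*y - z).
Each of these terms simplifies to sums of mixed partials that cancel in pairs. The result is 0 (by equality of mixed partials for smooth functions — Schwarz / Clairaut).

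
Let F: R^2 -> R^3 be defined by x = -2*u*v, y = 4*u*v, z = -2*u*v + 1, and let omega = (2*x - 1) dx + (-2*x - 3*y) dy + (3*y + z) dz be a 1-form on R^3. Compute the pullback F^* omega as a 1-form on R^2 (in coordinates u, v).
F^* omega = (-44*u*v^2) du + (-44*u^2*v) dv

Using F^*(f dg) = (f ∘ F) d(g ∘ F), substitute each coordinate x_i by F_i(u, v) in f_i, and replace dx_i by d F_i = (∂F_i/∂u) du + (∂F_i/∂v) dv.
  For the x component: f_1(F) = -4*u*v - 1; d F_1 = (-2*v) du + (-2*u) dv
  For the y component: f_2(F) = -8*u*v; d F_2 = (4*v) du + (4*u) dv
  For the z component: f_3(F) = 10*u*v + 1; d F_3 = (-2*v) du + (-2*u) dv
Combining and collecting du, dv coefficients:
  coeff of du: -44*u*v^2
  coeff of dv: -44*u^2*v
F^* omega = (-44*u*v^2) du + (-44*u^2*v) dv.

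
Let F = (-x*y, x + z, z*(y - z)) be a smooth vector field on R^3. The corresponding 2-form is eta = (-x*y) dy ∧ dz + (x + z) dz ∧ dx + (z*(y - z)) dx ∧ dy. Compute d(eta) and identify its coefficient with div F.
d(eta) = (-2*z) dx ∧ dy ∧ dz; div F = -2*z

For a 2-form in R^3 of the form above, applying d gives a 3-form with coefficient ∂P/∂x + ∂Q/∂y + ∂R/∂z:
  ∂P/∂x = -y
  ∂Q/∂y = 0
  ∂R/∂z = y - 2*z
Sum = -2*z, which is exactly div F.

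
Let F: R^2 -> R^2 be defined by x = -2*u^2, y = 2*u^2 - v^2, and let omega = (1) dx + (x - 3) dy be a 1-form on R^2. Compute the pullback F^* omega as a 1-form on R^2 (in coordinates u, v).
F^* omega = (8*u*(-u^2 - 2)) du + (2*v*(2*u^2 + 3)) dv

Using F^*(f dg) = (f ∘ F) d(g ∘ F), substitute each coordinate x_i by F_i(u, v) in f_i, and replace dx_i by d F_i = (∂F_i/∂u) du + (∂F_i/∂v) dv.
  For the x component: f_1(F) = 1; d F_1 = (-4*u) du + (0) dv
  For the y component: f_2(F) = -2*u^2 - 3; d F_2 = (4*u) du + (-2*v) dv
Combining and collecting du, dv coefficients:
  coeff of du: 8*u*(-u^2 - 2)
  coeff of dv: 2*v*(2*u^2 + 3)
F^* omega = (8*u*(-u^2 - 2)) du + (2*v*(2*u^2 + 3)) dv.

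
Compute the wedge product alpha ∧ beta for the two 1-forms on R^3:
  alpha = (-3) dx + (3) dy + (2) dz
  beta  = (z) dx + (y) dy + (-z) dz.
alpha ∧ beta = (-3*y - 3*z) dx ∧ dy + (z) dx ∧ dz + (-2*y - 3*z) dy ∧ dz

Distribute the wedge, using dx_i ∧ dx_j = -dx_j ∧ dx_i and dx_i ∧ dx_i = 0. For each pair (i, j) with i < j, the coefficient of dx_i ∧ dx_j in alpha ∧ beta is (alpha_i * beta_j - alpha_j * beta_i). Collecting: alpha ∧ beta = (-3*y - 3*z) dx ∧ dy + (z) dx ∧ dz + (-2*y - 3*z) dy ∧ dz.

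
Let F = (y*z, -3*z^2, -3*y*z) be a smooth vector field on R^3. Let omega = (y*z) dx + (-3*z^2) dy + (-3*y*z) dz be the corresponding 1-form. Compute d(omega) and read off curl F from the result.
d(omega) = (3*z) dy ∧ dz + (y) dz ∧ dx + (-z) dx ∧ dy; curl F = (3*z, y, -z)

d omega = sum_{i<j} (∂f_j/∂x_i - ∂f_i/∂x_j) dx_i ∧ dx_j. Under the identification (dy ∧ dz, dz ∧ dx, dx ∧ dy) ↔ (e_x, e_y, e_z), the coefficients are exactly the components of curl F. Compute:
  ∂R/∂y - ∂Q/∂z = (-3*z) - (-6*z) = 3*z
  ∂P/∂z - ∂R/∂x = (y) - (0) = y
  ∂Q/∂x - ∂P/∂y = (0) - (z) = -z.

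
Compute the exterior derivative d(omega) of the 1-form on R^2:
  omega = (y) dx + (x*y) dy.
d(omega) = (y - 1) dx ∧ dy

For a 1-form omega = sum_i f_i dx_i, the exterior derivative is
  d(omega) = sum_{i < j} (∂f_j/∂x_i - ∂f_i/∂x_j) dx_i ∧ dx_j.
  coefficient of dx ∧ dy: ∂f_2/∂x - ∂f_1/∂y = ∂(x*y)/∂x - ∂(y)/∂y = y - 1
Assembling: d(omega) = (y - 1) dx ∧ dy.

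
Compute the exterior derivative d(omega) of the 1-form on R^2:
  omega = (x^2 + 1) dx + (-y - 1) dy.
d(omega) = 0

For a 1-form omega = sum_i f_i dx_i, the exterior derivative is
  d(omega) = sum_{i < j} (∂f_j/∂x_i - ∂f_i/∂x_j) dx_i ∧ dx_j.

Assembling: d(omega) = 0.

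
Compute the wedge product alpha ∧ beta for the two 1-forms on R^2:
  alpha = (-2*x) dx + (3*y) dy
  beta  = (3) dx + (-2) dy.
alpha ∧ beta = (4*x - 9*y) dx ∧ dy

Distribute the wedge, using dx_i ∧ dx_j = -dx_j ∧ dx_i and dx_i ∧ dx_i = 0. For each pair (i, j) with i < j, the coefficient of dx_i ∧ dx_j in alpha ∧ beta is (alpha_i * beta_j - alpha_j * beta_i). Collecting: alpha ∧ beta = (4*x - 9*y) dx ∧ dy.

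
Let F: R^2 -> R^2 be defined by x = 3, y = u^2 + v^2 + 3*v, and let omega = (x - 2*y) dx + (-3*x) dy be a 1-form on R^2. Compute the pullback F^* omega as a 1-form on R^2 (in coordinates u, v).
F^* omega = (-18*u) du + (-18*v - 27) dv

Using F^*(f dg) = (f ∘ F) d(g ∘ F), substitute each coordinate x_i by F_i(u, v) in f_i, and replace dx_i by d F_i = (∂F_i/∂u) du + (∂F_i/∂v) dv.
  For the x component: f_1(F) = -2*u^2 - 2*v^2 - 6*v + 3; d F_1 = (0) du + (0) dv
  For the y component: f_2(F) = -9; d F_2 = (2*u) du + (2*v + 3) dv
Combining and collecting du, dv coefficients:
  coeff of du: -18*u
  coeff of dv: -18*v - 27
F^* omega = (-18*u) du + (-18*v - 27) dv.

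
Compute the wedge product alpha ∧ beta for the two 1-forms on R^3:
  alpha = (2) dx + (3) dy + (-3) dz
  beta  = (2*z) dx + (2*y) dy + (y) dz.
alpha ∧ beta = (4*y - 6*z) dx ∧ dy + (2*y + 6*z) dx ∧ dz + (9*y) dy ∧ dz

Distribute the wedge, using dx_i ∧ dx_j = -dx_j ∧ dx_i and dx_i ∧ dx_i = 0. For each pair (i, j) with i < j, the coefficient of dx_i ∧ dx_j in alpha ∧ beta is (alpha_i * beta_j - alpha_j * beta_i). Collecting: alpha ∧ beta = (4*y - 6*z) dx ∧ dy + (2*y + 6*z) dx ∧ dz + (9*y) dy ∧ dz.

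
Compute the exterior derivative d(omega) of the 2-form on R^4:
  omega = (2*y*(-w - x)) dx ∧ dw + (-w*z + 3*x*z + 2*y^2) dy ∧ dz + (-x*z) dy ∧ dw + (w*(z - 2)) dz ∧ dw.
d(omega) = (2*w + 2*x - z) dx ∧ dy ∧ dw + (3*z) dx ∧ dy ∧ dz + (x - z) dy ∧ dz ∧ dw

For a 2-form omega = sum_{i<j} g_{ij} dx_i ∧ dx_j, the exterior derivative is
  d(omega) = sum_{i<j} d(g_{ij}) ∧ dx_i ∧ dx_j = sum_{i<j, k} (∂g_{ij}/∂x_k) dx_k ∧ dx_i ∧ dx_j.
Expand each term, using dx_k ∧ dx_i ∧ dx_j = sgn(permutation) dx_{(a)} ∧ dx_{(b)} ∧ dx_{(c)} with (a < b < c) sorted:
  d(2*y*(-w - x)) includes (∂/∂y)(2*y*(-w - x)) dy = (-2*w - 2*x) dy, which multiplied by dx ∧ dw gives (2*w + 2*x) dx ∧ dy ∧ dw
  d(-w*z + 3*x*z + 2*y^2) includes (∂/∂x)(-w*z + 3*x*z + 2*y^2) dx = (3*z) dx, which multiplied by dy ∧ dz gives (3*z) dx ∧ dy ∧ dz
  d(-w*z + 3*x*z + 2*y^2) includes (∂/∂w)(-w*z + 3*x*z + 2*y^2) dw = (-z) dw, which multiplied by dy ∧ dz gives (-z) dy ∧ dz ∧ dw
  d(-x*z) includes (∂/∂x)(-x*z) dx = (-z) dx, which multiplied by dy ∧ dw gives (-z) dx ∧ dy ∧ dw
  d(-x*z) includes (∂/∂z)(-x*z) dz = (-x) dz, which multiplied by dy ∧ dw gives (x) dy ∧ dz ∧ dw
Collecting like 3-forms: d(omega) = (2*w + 2*x - z) dx ∧ dy ∧ dw + (3*z) dx ∧ dy ∧ dz + (x - z) dy ∧ dz ∧ dw.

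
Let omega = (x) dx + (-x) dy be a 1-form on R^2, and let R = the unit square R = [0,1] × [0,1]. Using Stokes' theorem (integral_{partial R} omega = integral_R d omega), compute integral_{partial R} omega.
integral_(partial R) omega = -1

Stokes: integral_partial_R omega = integral_R d omega with d omega = (∂Q/∂x - ∂P/∂y) dx ∧ dy.
  ∂Q/∂x = -1
  ∂P/∂y = 0
  integrand = ∂Q/∂x - ∂P/∂y = -1.
Integrating over R: integral_0^1 integral_0^1 (-1) dx dy = -1.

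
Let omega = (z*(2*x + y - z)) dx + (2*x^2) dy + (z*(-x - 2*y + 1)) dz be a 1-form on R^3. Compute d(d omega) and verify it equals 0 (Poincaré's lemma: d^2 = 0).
d(d omega) = 0

Step 1: d omega = sum_{i<j} (∂f_j/∂x_i - ∂f_i/∂x_j) dx_i ∧ dx_j:
  coeff of dx ∧ dy: 4*x - z
  coeff of dx ∧ dz: -2*x - y + z
  coeff of dy ∧ dz: -2*z
Step 2: Apply d again to each 2-form coefficient. The only possible 3-form in R^3 is dx ∧ dy ∧ dz, with coefficient
  ∂(coeff of dy∧dz)/∂x - ∂(coeff of dx∧dz)/∂y + ∂(coeff of dx∧dy)/∂z
  = ∂/∂x (-2*z) - ∂/∂y (-2*x - y + z) + ∂/∂z (4*x - z).
Each of these terms simplifies to sums of mixed partials that cancel in pairs. The result is 0 (by equality of mixed partials for smooth functions — Schwarz / Clairaut).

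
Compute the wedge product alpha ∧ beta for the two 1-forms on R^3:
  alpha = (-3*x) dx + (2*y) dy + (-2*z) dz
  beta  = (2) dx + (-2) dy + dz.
alpha ∧ beta = (6*x - 4*y) dx ∧ dy + (-3*x + 4*z) dx ∧ dz + (2*y - 4*z) dy ∧ dz

Distribute the wedge, using dx_i ∧ dx_j = -dx_j ∧ dx_i and dx_i ∧ dx_i = 0. For each pair (i, j) with i < j, the coefficient of dx_i ∧ dx_j in alpha ∧ beta is (alpha_i * beta_j - alpha_j * beta_i). Collecting: alpha ∧ beta = (6*x - 4*y) dx ∧ dy + (-3*x + 4*z) dx ∧ dz + (2*y - 4*z) dy ∧ dz.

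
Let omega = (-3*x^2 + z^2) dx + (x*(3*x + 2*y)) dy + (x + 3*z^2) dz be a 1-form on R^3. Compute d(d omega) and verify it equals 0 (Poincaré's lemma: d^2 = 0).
d(d omega) = 0

Step 1: d omega = sum_{i<j} (∂f_j/∂x_i - ∂f_i/∂x_j) dx_i ∧ dx_j:
  coeff of dx ∧ dy: 6*x + 2*y
  coeff of dx ∧ dz: 1 - 2*z
  coeff of dy ∧ dz: 0
Step 2: Apply d again to each 2-form coefficient. The only possible 3-form in R^3 is dx ∧ dy ∧ dz, with coefficient
  ∂(coeff of dy∧dz)/∂x - ∂(coeff of dx∧dz)/∂y + ∂(coeff of dx∧dy)/∂z
  = ∂/∂x (0) - ∂/∂y (1 - 2*z) + ∂/∂z (6*x + 2*y).
Each of these terms simplifies to sums of mixed partials that cancel in pairs. The result is 0 (by equality of mixed partials for smooth functions — Schwarz / Clairaut).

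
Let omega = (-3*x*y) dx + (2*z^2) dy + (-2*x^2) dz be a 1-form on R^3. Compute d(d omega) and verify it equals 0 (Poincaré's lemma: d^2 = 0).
d(d omega) = 0

Step 1: d omega = sum_{i<j} (∂f_j/∂x_i - ∂f_i/∂x_j) dx_i ∧ dx_j:
  coeff of dx ∧ dy: 3*x
  coeff of dx ∧ dz: -4*x
  coeff of dy ∧ dz: -4*z
Step 2: Apply d again to each 2-form coefficient. The only possible 3-form in R^3 is dx ∧ dy ∧ dz, with coefficient
  ∂(coeff of dy∧dz)/∂x - ∂(coeff of dx∧dz)/∂y + ∂(coeff of dx∧dy)/∂z
  = ∂/∂x (-4*z) - ∂/∂y (-4*x) + ∂/∂z (3*x).
Each of these terms simplifies to sums of mixed partials that cancel in pairs. The result is 0 (by equality of mixed partials for smooth functions — Schwarz / Clairaut).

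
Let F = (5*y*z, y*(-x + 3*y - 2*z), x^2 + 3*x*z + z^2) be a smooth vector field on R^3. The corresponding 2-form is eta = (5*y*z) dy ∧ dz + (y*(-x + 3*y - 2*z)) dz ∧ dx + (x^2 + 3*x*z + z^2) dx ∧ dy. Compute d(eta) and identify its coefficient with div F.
d(eta) = (2*x + 6*y) dx ∧ dy ∧ dz; div F = 2*x + 6*y

For a 2-form in R^3 of the form above, applying d gives a 3-form with coefficient ∂P/∂x + ∂Q/∂y + ∂R/∂z:
  ∂P/∂x = 0
  ∂Q/∂y = -x + 6*y - 2*z
  ∂R/∂z = 3*x + 2*z
Sum = 2*x + 6*y, which is exactly div F.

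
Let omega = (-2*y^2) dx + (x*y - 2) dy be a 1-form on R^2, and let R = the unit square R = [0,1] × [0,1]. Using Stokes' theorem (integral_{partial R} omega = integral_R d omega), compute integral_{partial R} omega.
integral_(partial R) omega = 5/2

Stokes: integral_partial_R omega = integral_R d omega with d omega = (∂Q/∂x - ∂P/∂y) dx ∧ dy.
  ∂Q/∂x = y
  ∂P/∂y = -4*y
  integrand = ∂Q/∂x - ∂P/∂y = 5*y.
Integrating over R: integral_0^1 integral_0^1 (5*y) dx dy = 5/2.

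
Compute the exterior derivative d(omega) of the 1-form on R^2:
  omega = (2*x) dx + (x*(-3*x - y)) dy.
d(omega) = (-6*x - y) dx ∧ dy

For a 1-form omega = sum_i f_i dx_i, the exterior derivative is
  d(omega) = sum_{i < j} (∂f_j/∂x_i - ∂f_i/∂x_j) dx_i ∧ dx_j.
  coefficient of dx ∧ dy: ∂f_2/∂x - ∂f_1/∂y = ∂(x*(-3*x - y))/∂x - ∂(2*x)/∂y = -6*x - y
Assembling: d(omega) = (-6*x - y) dx ∧ dy.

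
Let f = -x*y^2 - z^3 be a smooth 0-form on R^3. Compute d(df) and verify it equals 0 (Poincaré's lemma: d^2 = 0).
d(df) = 0

Step 1: df = sum_i (∂f/∂x_i) dx_i = (-y^2) dx + (-2*x*y) dy + (-3*z^2) dz.
Step 2: Apply d again. Using the 1-form formula, the coefficient of dx ∧ dy in d(df) is ∂^2 f/∂x ∂y - ∂^2 f/∂y ∂x = (-2*y) - (-2*y) = 0 (equality of mixed partials for smooth f).
Similarly for dx ∧ dz and dy ∧ dz — all coefficients vanish. So d(df) = 0.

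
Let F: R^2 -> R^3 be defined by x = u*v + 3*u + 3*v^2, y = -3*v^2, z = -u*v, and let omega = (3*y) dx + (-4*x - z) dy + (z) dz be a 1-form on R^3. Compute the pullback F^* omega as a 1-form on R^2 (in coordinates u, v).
F^* omega = (v^2*(u - 9*v - 27)) du + (v*(u^2 + 9*u*v + 72*u + 18*v^2)) dv

Using F^*(f dg) = (f ∘ F) d(g ∘ F), substitute each coordinate x_i by F_i(u, v) in f_i, and replace dx_i by d F_i = (∂F_i/∂u) du + (∂F_i/∂v) dv.
  For the x component: f_1(F) = -9*v^2; d F_1 = (v + 3) du + (u + 6*v) dv
  For the y component: f_2(F) = -3*u*v - 12*u - 12*v^2; d F_2 = (0) du + (-6*v) dv
  For the z component: f_3(F) = -u*v; d F_3 = (-v) du + (-u) dv
Combining and collecting du, dv coefficients:
  coeff of du: v^2*(u - 9*v - 27)
  coeff of dv: v*(u^2 + 9*u*v + 72*u + 18*v^2)
F^* omega = (v^2*(u - 9*v - 27)) du + (v*(u^2 + 9*u*v + 72*u + 18*v^2)) dv.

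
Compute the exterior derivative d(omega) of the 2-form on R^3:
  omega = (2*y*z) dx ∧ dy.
d(omega) = (2*y) dx ∧ dy ∧ dz

For a 2-form omega = sum_{i<j} g_{ij} dx_i ∧ dx_j, the exterior derivative is
  d(omega) = sum_{i<j} d(g_{ij}) ∧ dx_i ∧ dx_j = sum_{i<j, k} (∂g_{ij}/∂x_k) dx_k ∧ dx_i ∧ dx_j.
Expand each term, using dx_k ∧ dx_i ∧ dx_j = sgn(permutation) dx_{(a)} ∧ dx_{(b)} ∧ dx_{(c)} with (a < b < c) sorted:
  d(2*y*z) includes (∂/∂z)(2*y*z) dz = (2*y) dz, which multiplied by dx ∧ dy gives (2*y) dx ∧ dy ∧ dz
Collecting like 3-forms: d(omega) = (2*y) dx ∧ dy ∧ dz.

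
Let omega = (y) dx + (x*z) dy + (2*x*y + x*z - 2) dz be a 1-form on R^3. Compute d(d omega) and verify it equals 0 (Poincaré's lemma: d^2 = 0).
d(d omega) = 0

Step 1: d omega = sum_{i<j} (∂f_j/∂x_i - ∂f_i/∂x_j) dx_i ∧ dx_j:
  coeff of dx ∧ dy: z - 1
  coeff of dx ∧ dz: 2*y + z
  coeff of dy ∧ dz: x
Step 2: Apply d again to each 2-form coefficient. The only possible 3-form in R^3 is dx ∧ dy ∧ dz, with coefficient
  ∂(coeff of dy∧dz)/∂x - ∂(coeff of dx∧dz)/∂y + ∂(coeff of dx∧dy)/∂z
  = ∂/∂x (x) - ∂/∂y (2*y + z) + ∂/∂z (z - 1).
Each of these terms simplifies to sums of mixed partials that cancel in pairs. The result is 0 (by equality of mixed partials for smooth functions — Schwarz / Clairaut).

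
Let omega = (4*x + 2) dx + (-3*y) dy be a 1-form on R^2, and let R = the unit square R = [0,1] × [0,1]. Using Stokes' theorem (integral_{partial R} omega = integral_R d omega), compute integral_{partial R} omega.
integral_(partial R) omega = 0

Stokes: integral_partial_R omega = integral_R d omega with d omega = (∂Q/∂x - ∂P/∂y) dx ∧ dy.
  ∂Q/∂x = 0
  ∂P/∂y = 0
  integrand = ∂Q/∂x - ∂P/∂y = 0.
Integrating over R: integral_0^1 integral_0^1 (0) dx dy = 0.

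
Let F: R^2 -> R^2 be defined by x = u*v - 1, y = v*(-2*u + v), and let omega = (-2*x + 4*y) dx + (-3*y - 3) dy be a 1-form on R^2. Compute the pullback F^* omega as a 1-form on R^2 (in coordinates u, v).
F^* omega = (2*v*(-11*u*v + 5*v^2 + 4)) du + (-22*u^2*v + 22*u*v^2 + 8*u - 6*v^3 - 6*v) dv

Using F^*(f dg) = (f ∘ F) d(g ∘ F), substitute each coordinate x_i by F_i(u, v) in f_i, and replace dx_i by d F_i = (∂F_i/∂u) du + (∂F_i/∂v) dv.
  For the x component: f_1(F) = -10*u*v + 4*v^2 + 2; d F_1 = (v) du + (u) dv
  For the y component: f_2(F) = 6*u*v - 3*v^2 - 3; d F_2 = (-2*v) du + (-2*u + 2*v) dv
Combining and collecting du, dv coefficients:
  coeff of du: 2*v*(-11*u*v + 5*v^2 + 4)
  coeff of dv: -22*u^2*v + 22*u*v^2 + 8*u - 6*v^3 - 6*v
F^* omega = (2*v*(-11*u*v + 5*v^2 + 4)) du + (-22*u^2*v + 22*u*v^2 + 8*u - 6*v^3 - 6*v) dv.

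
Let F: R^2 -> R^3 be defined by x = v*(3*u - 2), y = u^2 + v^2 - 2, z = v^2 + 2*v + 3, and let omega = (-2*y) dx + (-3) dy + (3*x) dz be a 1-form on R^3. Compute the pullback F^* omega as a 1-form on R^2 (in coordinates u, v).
F^* omega = (-6*u^2*v - 6*u - 6*v^3 + 12*v) du + (-6*u^3 + 4*u^2 + 12*u*v^2 + 18*u*v + 12*u - 8*v^2 - 18*v - 8) dv

Using F^*(f dg) = (f ∘ F) d(g ∘ F), substitute each coordinate x_i by F_i(u, v) in f_i, and replace dx_i by d F_i = (∂F_i/∂u) du + (∂F_i/∂v) dv.
  For the x component: f_1(F) = -2*u^2 - 2*v^2 + 4; d F_1 = (3*v) du + (3*u - 2) dv
  For the y component: f_2(F) = -3; d F_2 = (2*u) du + (2*v) dv
  For the z component: f_3(F) = 3*v*(3*u - 2); d F_3 = (0) du + (2*v + 2) dv
Combining and collecting du, dv coefficients:
  coeff of du: -6*u^2*v - 6*u - 6*v^3 + 12*v
  coeff of dv: -6*u^3 + 4*u^2 + 12*u*v^2 + 18*u*v + 12*u - 8*v^2 - 18*v - 8
F^* omega = (-6*u^2*v - 6*u - 6*v^3 + 12*v) du + (-6*u^3 + 4*u^2 + 12*u*v^2 + 18*u*v + 12*u - 8*v^2 - 18*v - 8) dv.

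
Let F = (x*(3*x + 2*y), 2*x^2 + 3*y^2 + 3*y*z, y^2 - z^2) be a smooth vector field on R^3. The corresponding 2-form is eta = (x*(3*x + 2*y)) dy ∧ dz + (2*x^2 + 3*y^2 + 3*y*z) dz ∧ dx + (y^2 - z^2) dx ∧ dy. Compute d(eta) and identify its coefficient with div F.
d(eta) = (6*x + 8*y + z) dx ∧ dy ∧ dz; div F = 6*x + 8*y + z

For a 2-form in R^3 of the form above, applying d gives a 3-form with coefficient ∂P/∂x + ∂Q/∂y + ∂R/∂z:
  ∂P/∂x = 6*x + 2*y
  ∂Q/∂y = 6*y + 3*z
  ∂R/∂z = -2*z
Sum = 6*x + 8*y + z, which is exactly div F.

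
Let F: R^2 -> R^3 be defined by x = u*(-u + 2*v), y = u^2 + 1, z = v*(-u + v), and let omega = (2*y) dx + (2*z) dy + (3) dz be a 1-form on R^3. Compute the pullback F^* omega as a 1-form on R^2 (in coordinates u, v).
F^* omega = (-4*u^3 + 4*u*v^2 - 4*u + v) du + (4*u^3 + u + 6*v) dv

Using F^*(f dg) = (f ∘ F) d(g ∘ F), substitute each coordinate x_i by F_i(u, v) in f_i, and replace dx_i by d F_i = (∂F_i/∂u) du + (∂F_i/∂v) dv.
  For the x component: f_1(F) = 2*u^2 + 2; d F_1 = (-2*u + 2*v) du + (2*u) dv
  For the y component: f_2(F) = 2*v*(-u + v); d F_2 = (2*u) du + (0) dv
  For the z component: f_3(F) = 3; d F_3 = (-v) du + (-u + 2*v) dv
Combining and collecting du, dv coefficients:
  coeff of du: -4*u^3 + 4*u*v^2 - 4*u + v
  coeff of dv: 4*u^3 + u + 6*v
F^* omega = (-4*u^3 + 4*u*v^2 - 4*u + v) du + (4*u^3 + u + 6*v) dv.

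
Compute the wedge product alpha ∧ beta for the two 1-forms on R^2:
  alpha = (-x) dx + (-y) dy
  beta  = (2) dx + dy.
alpha ∧ beta = (-x + 2*y) dx ∧ dy

Distribute the wedge, using dx_i ∧ dx_j = -dx_j ∧ dx_i and dx_i ∧ dx_i = 0. For each pair (i, j) with i < j, the coefficient of dx_i ∧ dx_j in alpha ∧ beta is (alpha_i * beta_j - alpha_j * beta_i). Collecting: alpha ∧ beta = (-x + 2*y) dx ∧ dy.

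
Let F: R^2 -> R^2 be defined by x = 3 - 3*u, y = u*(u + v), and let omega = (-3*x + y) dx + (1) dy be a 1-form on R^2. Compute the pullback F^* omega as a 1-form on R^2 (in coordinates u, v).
F^* omega = (-3*u^2 - 3*u*v - 25*u + v + 27) du + (u) dv

Using F^*(f dg) = (f ∘ F) d(g ∘ F), substitute each coordinate x_i by F_i(u, v) in f_i, and replace dx_i by d F_i = (∂F_i/∂u) du + (∂F_i/∂v) dv.
  For the x component: f_1(F) = u^2 + u*v + 9*u - 9; d F_1 = (-3) du + (0) dv
  For the y component: f_2(F) = 1; d F_2 = (2*u + v) du + (u) dv
Combining and collecting du, dv coefficients:
  coeff of du: -3*u^2 - 3*u*v - 25*u + v + 27
  coeff of dv: u
F^* omega = (-3*u^2 - 3*u*v - 25*u + v + 27) du + (u) dv.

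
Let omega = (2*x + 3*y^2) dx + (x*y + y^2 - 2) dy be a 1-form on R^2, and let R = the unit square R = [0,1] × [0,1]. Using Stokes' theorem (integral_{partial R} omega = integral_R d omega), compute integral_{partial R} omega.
integral_(partial R) omega = -5/2

Stokes: integral_partial_R omega = integral_R d omega with d omega = (∂Q/∂x - ∂P/∂y) dx ∧ dy.
  ∂Q/∂x = y
  ∂P/∂y = 6*y
  integrand = ∂Q/∂x - ∂P/∂y = -5*y.
Integrating over R: integral_0^1 integral_0^1 (-5*y) dx dy = -5/2.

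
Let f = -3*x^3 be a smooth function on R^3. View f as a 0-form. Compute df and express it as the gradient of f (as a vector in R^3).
df = (-9*x^2) dx + (0) dy + (0) dz; grad f = (-9*x^2, 0, 0)

For a 0-form f, d f = (∂f/∂x) dx + (∂f/∂y) dy + (∂f/∂z) dz. The components of the vector representation are exactly the entries of grad f in Cartesian coordinates:
  ∂f/∂x = -9*x^2
  ∂f/∂y = 0
  ∂f/∂z = 0.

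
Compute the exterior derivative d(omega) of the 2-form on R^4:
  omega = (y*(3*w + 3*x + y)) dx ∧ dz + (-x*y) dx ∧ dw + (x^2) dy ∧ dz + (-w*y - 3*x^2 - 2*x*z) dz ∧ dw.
d(omega) = (-3*w - x - 2*y) dx ∧ dy ∧ dz + (-6*x + 3*y - 2*z) dx ∧ dz ∧ dw + (x) dx ∧ dy ∧ dw + (-w) dy ∧ dz ∧ dw

For a 2-form omega = sum_{i<j} g_{ij} dx_i ∧ dx_j, the exterior derivative is
  d(omega) = sum_{i<j} d(g_{ij}) ∧ dx_i ∧ dx_j = sum_{i<j, k} (∂g_{ij}/∂x_k) dx_k ∧ dx_i ∧ dx_j.
Expand each term, using dx_k ∧ dx_i ∧ dx_j = sgn(permutation) dx_{(a)} ∧ dx_{(b)} ∧ dx_{(c)} with (a < b < c) sorted:
  d(y*(3*w + 3*x + y)) includes (∂/∂y)(y*(3*w + 3*x + y)) dy = (3*w + 3*x + 2*y) dy, which multiplied by dx ∧ dz gives (-3*w - 3*x - 2*y) dx ∧ dy ∧ dz
  d(y*(3*w + 3*x + y)) includes (∂/∂w)(y*(3*w + 3*x + y)) dw = (3*y) dw, which multiplied by dx ∧ dz gives (3*y) dx ∧ dz ∧ dw
  d(-x*y) includes (∂/∂y)(-x*y) dy = (-x) dy, which multiplied by dx ∧ dw gives (x) dx ∧ dy ∧ dw
  d(x^2) includes (∂/∂x)(x^2) dx = (2*x) dx, which multiplied by dy ∧ dz gives (2*x) dx ∧ dy ∧ dz
  d(-w*y - 3*x^2 - 2*x*z) includes (∂/∂x)(-w*y - 3*x^2 - 2*x*z) dx = (-6*x - 2*z) dx, which multiplied by dz ∧ dw gives (-6*x - 2*z) dx ∧ dz ∧ dw
  d(-w*y - 3*x^2 - 2*x*z) includes (∂/∂y)(-w*y - 3*x^2 - 2*x*z) dy = (-w) dy, which multiplied by dz ∧ dw gives (-w) dy ∧ dz ∧ dw
Collecting like 3-forms: d(omega) = (-3*w - x - 2*y) dx ∧ dy ∧ dz + (-6*x + 3*y - 2*z) dx ∧ dz ∧ dw + (x) dx ∧ dy ∧ dw + (-w) dy ∧ dz ∧ dw.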